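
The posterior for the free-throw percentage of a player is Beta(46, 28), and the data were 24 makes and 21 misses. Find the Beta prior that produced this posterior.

Under Beta–binomial conjugacy the posterior parameters are (a+s, b+f).
So a = 46 − 24 = 22 and b = 28 − 21 = 7.

Beta(22, 7)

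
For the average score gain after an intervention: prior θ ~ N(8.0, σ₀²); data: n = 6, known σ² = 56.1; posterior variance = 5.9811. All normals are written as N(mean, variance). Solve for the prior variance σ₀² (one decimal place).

Posterior precision equals prior precision plus data precision: 1/σ_n² = 1/σ₀² + n/σ².
So 1/σ₀² = 1/5.9811 − 6/56.1 = 0.167193 − 0.106952 = 0.060241.
Hence σ₀² = 1/0.060241 ≈ 16.6.

σ₀² = 16.6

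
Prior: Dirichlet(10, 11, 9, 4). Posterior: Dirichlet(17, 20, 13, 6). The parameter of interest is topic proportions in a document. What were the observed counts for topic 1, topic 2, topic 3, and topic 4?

counts (7, 9, 4, 2)

For a Dirichlet(α) prior with multinomial counts c, the posterior is Dirichlet(α + c) componentwise.
Counts are posterior − prior componentwise: 17−10=7, 20−11=9, 13−9=4, 6−4=2.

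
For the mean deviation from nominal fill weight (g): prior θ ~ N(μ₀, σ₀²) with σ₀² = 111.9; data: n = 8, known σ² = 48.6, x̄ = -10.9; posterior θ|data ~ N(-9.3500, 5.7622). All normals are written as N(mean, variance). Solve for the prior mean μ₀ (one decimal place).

μ₀ = 19.2

The posterior mean is a precision-weighted average: μ_n = (τ₀μ₀ + τ_data·x̄)/(τ₀+τ_data), with τ₀=1/σ₀² and τ_data=n/σ².
Here τ₀ = 1/111.9 = 0.008937 and τ_data = 8/48.6 = 0.164609, so τ_n = 0.173546.
Rearranging for μ₀: μ₀ = (μ_n·τ_n − τ_data·x̄)/τ₀ = (-9.3500·0.173546 − 0.164609·-10.9) / 0.008937 = 0.171583/0.008937 ≈ 19.2.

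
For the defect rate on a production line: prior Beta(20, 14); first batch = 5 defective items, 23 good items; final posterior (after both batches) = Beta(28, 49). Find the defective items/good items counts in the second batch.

3 defective items and 12 good items

Sequential conjugate updates are equivalent to a single update on the pooled data, so total successes = posterior α − prior α and total failures = posterior β − prior β.
Total across both batches: 28−20=8 defective items, 49−14=35 good items.
Subtract the first batch: 8−5=3 defective items and 35−23=12 good items.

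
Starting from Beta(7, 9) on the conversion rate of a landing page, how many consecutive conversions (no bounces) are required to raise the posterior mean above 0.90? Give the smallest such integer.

After k conversions and 0 bounces the posterior is Beta(7+k, 9), with mean (7+k)/(7+9+k).
Set (7+k)/(16+k) > 0.90 and solve: k > (0.90·16 − 7)/(1 − 0.90) = 74.000.
The smallest integer exceeding 74.000 is 75.

k = 75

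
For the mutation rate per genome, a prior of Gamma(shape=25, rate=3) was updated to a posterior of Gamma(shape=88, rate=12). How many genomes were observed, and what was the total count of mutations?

n = 9 genomes with total 63 mutations

A Gamma(α, β) prior (rate parametrization) on a Poisson rate with n observations summing to S gives posterior Gamma(α+S, β+n).
Matching: Σxᵢ = 88 − 25 = 63 and n = 12 − 3 = 9.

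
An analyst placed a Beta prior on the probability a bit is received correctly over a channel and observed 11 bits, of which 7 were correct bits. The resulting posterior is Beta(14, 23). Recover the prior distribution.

A Beta(a, b) prior with s successes and f failures in binomial data gives a Beta(a+s, b+f) posterior.
Subtract the data counts: 14−7=7, 23−4=19.

Beta(7, 19)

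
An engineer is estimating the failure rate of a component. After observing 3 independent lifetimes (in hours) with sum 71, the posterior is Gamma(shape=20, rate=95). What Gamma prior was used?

Gamma(shape=17, rate=24)

Gamma–exponential conjugacy: posterior shape = α + n, posterior rate = β + Σtᵢ.
So α = 20 − 3 = 17 and β = 95 − 71 = 24.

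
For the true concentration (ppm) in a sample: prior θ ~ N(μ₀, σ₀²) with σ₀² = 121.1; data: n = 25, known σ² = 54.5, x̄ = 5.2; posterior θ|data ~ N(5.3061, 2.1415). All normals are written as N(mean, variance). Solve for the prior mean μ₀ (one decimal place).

The posterior mean is a precision-weighted average: μ_n = (τ₀μ₀ + τ_data·x̄)/(τ₀+τ_data), with τ₀=1/σ₀² and τ_data=n/σ².
Here τ₀ = 1/121.1 = 0.008258 and τ_data = 25/54.5 = 0.458716, so τ_n = 0.466974.
Rearranging for μ₀: μ₀ = (μ_n·τ_n − τ_data·x̄)/τ₀ = (5.3061·0.466974 − 0.458716·5.2) / 0.008258 = 0.092488/0.008258 ≈ 11.2.

μ₀ = 11.2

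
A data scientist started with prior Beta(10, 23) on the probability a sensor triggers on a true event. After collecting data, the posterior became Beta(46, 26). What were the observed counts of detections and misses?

Beta is conjugate to the binomial likelihood: posterior = Beta(α+s, β+f).
So s = 46 − 10 = 36 and f = 26 − 23 = 3.

36 detections and 3 misses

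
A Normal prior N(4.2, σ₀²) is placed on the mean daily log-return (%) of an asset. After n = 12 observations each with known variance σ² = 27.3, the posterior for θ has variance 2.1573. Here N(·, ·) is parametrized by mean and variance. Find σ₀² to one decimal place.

σ₀² = 41.7

For the Normal–Normal model with known σ², precisions add: τ_n = τ₀ + n/σ².
So 1/σ₀² = 1/2.1573 − 12/27.3 = 0.463542 − 0.439560 = 0.023982.
Hence σ₀² = 1/0.023982 ≈ 41.7.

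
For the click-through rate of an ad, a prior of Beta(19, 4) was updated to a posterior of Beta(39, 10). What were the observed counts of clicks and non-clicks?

20 clicks and 6 non-clicks

Under Beta–binomial conjugacy the posterior parameters are (α+s, β+f).
So s = 39 − 19 = 20 and f = 10 − 4 = 6.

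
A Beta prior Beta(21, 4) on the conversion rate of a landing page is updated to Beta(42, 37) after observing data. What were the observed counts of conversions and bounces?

A Beta(a, b) prior with s successes and f failures in binomial data gives a Beta(a+s, b+f) posterior.
Match parameters: s=42−21=21, f=37−4=33.

21 conversions and 33 bounces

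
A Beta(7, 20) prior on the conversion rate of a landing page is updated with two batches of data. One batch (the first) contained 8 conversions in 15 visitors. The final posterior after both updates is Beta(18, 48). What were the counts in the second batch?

3 conversions and 21 bounces

Because Beta–binomial updating is additive in the counts, the combined data contributed (α_post−α_prior, β_post−β_prior) successes and failures.
Total across both batches: 18−7=11 conversions, 48−20=28 bounces.
Subtract the first batch: 11−8=3 conversions and 28−7=21 bounces.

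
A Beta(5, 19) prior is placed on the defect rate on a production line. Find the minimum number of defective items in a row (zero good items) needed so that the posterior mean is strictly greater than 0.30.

k = 4

After k defective items and 0 good items the posterior is Beta(5+k, 19), with mean (5+k)/(5+19+k).
Set (5+k)/(24+k) > 0.30 and solve: k > (0.30·24 − 5)/(1 − 0.30) = 3.143.
The smallest integer exceeding 3.143 is 4, and checking k=4: (9)/(28) = 0.3214 > 0.30.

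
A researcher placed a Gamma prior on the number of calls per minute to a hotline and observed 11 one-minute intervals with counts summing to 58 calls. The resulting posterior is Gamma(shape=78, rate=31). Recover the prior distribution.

Gamma(shape=20, rate=20)

A Gamma(α, β) prior (rate parametrization) on a Poisson rate with n observations summing to S gives posterior Gamma(α+S, β+n).
So α = 78 − 58 = 20 and β = 31 − 11 = 20.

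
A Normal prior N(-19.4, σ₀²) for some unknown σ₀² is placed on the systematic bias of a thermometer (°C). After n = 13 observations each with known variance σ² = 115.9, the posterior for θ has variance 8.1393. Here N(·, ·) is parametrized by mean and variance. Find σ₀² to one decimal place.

For the Normal–Normal model with known σ², precisions add: τ_n = τ₀ + n/σ².
So 1/σ₀² = 1/8.1393 − 13/115.9 = 0.122861 − 0.112166 = 0.010695.
Hence σ₀² = 1/0.010695 ≈ 93.5.

σ₀² = 93.5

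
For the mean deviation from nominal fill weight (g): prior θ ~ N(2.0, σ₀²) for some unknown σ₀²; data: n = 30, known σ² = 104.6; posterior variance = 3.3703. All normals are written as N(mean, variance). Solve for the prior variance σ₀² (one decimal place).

σ₀² = 101.0

For the Normal–Normal model with known σ², precisions add: τ_n = τ₀ + n/σ².
So 1/σ₀² = 1/3.3703 − 30/104.6 = 0.296709 − 0.286807 = 0.009902.
Hence σ₀² = 1/0.009902 ≈ 101.0.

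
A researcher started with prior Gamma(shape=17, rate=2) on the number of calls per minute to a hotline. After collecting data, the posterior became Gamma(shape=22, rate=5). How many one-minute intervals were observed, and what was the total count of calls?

Gamma–Poisson conjugacy: posterior shape = α + Σxᵢ, posterior rate = β + n.
Matching: Σxᵢ = 22 − 17 = 5 and n = 5 − 2 = 3.

n = 3 one-minute intervals with total 5 calls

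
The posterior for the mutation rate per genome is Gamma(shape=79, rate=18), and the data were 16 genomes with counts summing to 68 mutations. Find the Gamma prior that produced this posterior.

A Gamma(α, β) prior (rate parametrization) on a Poisson rate with n observations summing to S gives posterior Gamma(α+S, β+n).
So α = 79 − 68 = 11 and β = 18 − 16 = 2.

Gamma(shape=11, rate=2)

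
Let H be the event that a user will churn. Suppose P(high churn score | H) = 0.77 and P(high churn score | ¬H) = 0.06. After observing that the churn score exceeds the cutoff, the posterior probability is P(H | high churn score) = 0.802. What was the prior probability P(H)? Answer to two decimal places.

In odds form, posterior odds = prior odds × likelihood ratio, so prior odds = posterior odds ÷ LR.
Posterior odds = 0.802/(1−0.802) = 4.0505. LR = 0.77/0.06 = 12.8333.
Prior odds = 4.0505/12.8333 = 0.3156, so P(H) = 0.3156/(1+0.3156) ≈ 0.24.

P(H) = 0.24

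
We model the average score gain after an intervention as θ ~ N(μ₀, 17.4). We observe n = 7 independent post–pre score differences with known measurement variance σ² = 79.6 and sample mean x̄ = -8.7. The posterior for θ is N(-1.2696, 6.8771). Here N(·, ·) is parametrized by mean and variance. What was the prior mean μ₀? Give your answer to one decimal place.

μ₀ = 10.1

The posterior mean is a precision-weighted average: μ_n = (τ₀μ₀ + τ_data·x̄)/(τ₀+τ_data), with τ₀=1/σ₀² and τ_data=n/σ².
Here τ₀ = 1/17.4 = 0.057471 and τ_data = 7/79.6 = 0.087940, so τ_n = 0.145411.
Rearranging for μ₀: μ₀ = (μ_n·τ_n − τ_data·x̄)/τ₀ = (-1.2696·0.145411 − 0.087940·-8.7) / 0.057471 = 0.580464/0.057471 ≈ 10.1.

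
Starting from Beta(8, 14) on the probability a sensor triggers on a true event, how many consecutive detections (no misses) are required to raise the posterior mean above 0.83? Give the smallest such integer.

After k detections and 0 misses the posterior is Beta(8+k, 14), with mean (8+k)/(8+14+k).
Set (8+k)/(22+k) > 0.83 and solve: k > (0.83·22 − 8)/(1 − 0.83) = 60.353.
The smallest integer exceeding 60.353 is 61.

k = 61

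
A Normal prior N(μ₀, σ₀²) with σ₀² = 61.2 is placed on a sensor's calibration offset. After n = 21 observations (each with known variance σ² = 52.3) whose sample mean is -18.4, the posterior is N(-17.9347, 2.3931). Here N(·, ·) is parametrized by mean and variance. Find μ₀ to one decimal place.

With known observation variance, the Normal–Normal posterior has precision τ_n = τ₀ + n/σ² and mean μ_n = (τ₀μ₀ + (n/σ²)x̄)/τ_n.
Here τ₀ = 1/61.2 = 0.016340 and τ_data = 21/52.3 = 0.401530, so τ_n = 0.417870.
Rearranging for μ₀: μ₀ = (μ_n·τ_n − τ_data·x̄)/τ₀ = (-17.9347·0.417870 − 0.401530·-18.4) / 0.016340 = -0.106221/0.016340 ≈ -6.5.

μ₀ = -6.5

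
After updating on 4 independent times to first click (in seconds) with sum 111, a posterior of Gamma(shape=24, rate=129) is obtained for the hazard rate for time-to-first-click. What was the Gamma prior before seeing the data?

For an exponential likelihood with a Gamma(α, β) prior on the rate, n observations with total T give posterior Gamma(α+n, β+T).
So α = 24 − 4 = 20 and β = 129 − 111 = 18.

Gamma(shape=20, rate=18)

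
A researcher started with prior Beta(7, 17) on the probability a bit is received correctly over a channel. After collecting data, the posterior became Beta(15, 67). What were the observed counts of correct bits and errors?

8 correct bits and 50 errors

Beta is conjugate to the binomial likelihood: posterior = Beta(a+s, b+f).
So s = 15 − 7 = 8 and f = 67 − 17 = 50.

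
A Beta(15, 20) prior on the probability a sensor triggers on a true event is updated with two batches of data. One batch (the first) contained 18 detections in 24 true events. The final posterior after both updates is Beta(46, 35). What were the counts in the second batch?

13 detections and 9 misses

Because Beta–binomial updating is additive in the counts, the combined data contributed (α_post−α_prior, β_post−β_prior) successes and failures.
Total across both batches: 46−15=31 detections, 35−20=15 misses.
Subtract the first batch: 31−18=13 detections and 15−6=9 misses.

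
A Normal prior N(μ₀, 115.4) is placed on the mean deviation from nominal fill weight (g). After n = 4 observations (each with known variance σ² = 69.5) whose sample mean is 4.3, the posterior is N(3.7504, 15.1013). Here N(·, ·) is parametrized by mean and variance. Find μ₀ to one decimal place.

With known observation variance, the Normal–Normal posterior has precision τ_n = τ₀ + n/σ² and mean μ_n = (τ₀μ₀ + (n/σ²)x̄)/τ_n.
Here τ₀ = 1/115.4 = 0.008666 and τ_data = 4/69.5 = 0.057554, so τ_n = 0.066220.
Rearranging for μ₀: μ₀ = (μ_n·τ_n − τ_data·x̄)/τ₀ = (3.7504·0.066220 − 0.057554·4.3) / 0.008666 = 0.000869/0.008666 ≈ 0.1.

μ₀ = 0.1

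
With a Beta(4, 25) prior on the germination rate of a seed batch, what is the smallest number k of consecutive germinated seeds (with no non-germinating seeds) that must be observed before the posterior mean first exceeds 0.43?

After k germinated seeds and 0 non-germinating seeds the posterior is Beta(4+k, 25), with mean (4+k)/(4+25+k).
Set (4+k)/(29+k) > 0.43 and solve: k > (0.43·29 − 4)/(1 − 0.43) = 14.860.
The smallest integer exceeding 14.860 is 15, and checking k=15: (19)/(44) = 0.4318 > 0.43.

k = 15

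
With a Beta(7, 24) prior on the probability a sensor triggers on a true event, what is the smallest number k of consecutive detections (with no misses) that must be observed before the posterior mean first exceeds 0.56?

After k detections and 0 misses the posterior is Beta(7+k, 24), with mean (7+k)/(7+24+k).
Set (7+k)/(31+k) > 0.56 and solve: k > (0.56·31 − 7)/(1 − 0.56) = 23.545.
The smallest integer exceeding 23.545 is 24.

k = 24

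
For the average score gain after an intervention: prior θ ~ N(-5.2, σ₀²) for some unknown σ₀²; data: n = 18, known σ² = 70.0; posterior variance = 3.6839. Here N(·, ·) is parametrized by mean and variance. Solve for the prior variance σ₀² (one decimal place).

For the Normal–Normal model with known σ², precisions add: τ_n = τ₀ + n/σ².
So 1/σ₀² = 1/3.6839 − 18/70.0 = 0.271451 − 0.257143 = 0.014308.
Hence σ₀² = 1/0.014308 ≈ 69.9.

σ₀² = 69.9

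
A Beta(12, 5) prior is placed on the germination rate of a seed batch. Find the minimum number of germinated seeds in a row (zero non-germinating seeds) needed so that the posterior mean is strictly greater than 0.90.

After k germinated seeds and 0 non-germinating seeds the posterior is Beta(12+k, 5), with mean (12+k)/(12+5+k).
Set (12+k)/(17+k) > 0.90 and solve: k > (0.90·17 − 12)/(1 − 0.90) = 33.000.
The smallest integer exceeding 33.000 is 34, and checking k=34: (46)/(51) = 0.9020 > 0.90.

k = 34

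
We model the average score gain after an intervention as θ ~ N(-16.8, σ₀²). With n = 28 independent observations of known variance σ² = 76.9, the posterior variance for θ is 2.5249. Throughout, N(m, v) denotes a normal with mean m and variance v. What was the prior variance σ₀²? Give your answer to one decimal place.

For the Normal–Normal model with known σ², precisions add: τ_n = τ₀ + n/σ².
So 1/σ₀² = 1/2.5249 − 28/76.9 = 0.396055 − 0.364109 = 0.031946.
Hence σ₀² = 1/0.031946 ≈ 31.3.

σ₀² = 31.3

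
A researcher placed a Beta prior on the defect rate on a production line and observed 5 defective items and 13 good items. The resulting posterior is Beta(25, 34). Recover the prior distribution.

Beta is conjugate to the binomial likelihood: posterior = Beta(a+s, b+f).
So a = 25 − 5 = 20 and b = 34 − 13 = 21.

Beta(20, 21)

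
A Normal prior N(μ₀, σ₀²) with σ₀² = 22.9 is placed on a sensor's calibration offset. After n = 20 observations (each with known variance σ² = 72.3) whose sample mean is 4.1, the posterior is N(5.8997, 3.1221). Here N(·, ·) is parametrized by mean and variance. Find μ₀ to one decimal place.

The posterior mean is a precision-weighted average: μ_n = (τ₀μ₀ + τ_data·x̄)/(τ₀+τ_data), with τ₀=1/σ₀² and τ_data=n/σ².
Here τ₀ = 1/22.9 = 0.043668 and τ_data = 20/72.3 = 0.276625, so τ_n = 0.320293.
Rearranging for μ₀: μ₀ = (μ_n·τ_n − τ_data·x̄)/τ₀ = (5.8997·0.320293 − 0.276625·4.1) / 0.043668 = 0.755470/0.043668 ≈ 17.3.

μ₀ = 17.3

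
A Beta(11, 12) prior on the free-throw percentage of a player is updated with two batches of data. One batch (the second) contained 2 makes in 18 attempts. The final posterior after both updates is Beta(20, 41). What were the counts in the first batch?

7 makes and 13 misses

Because Beta–binomial updating is additive in the counts, the combined data contributed (α_post−α_prior, β_post−β_prior) successes and failures.
Total across both batches: 20−11=9 makes, 41−12=29 misses.
Subtract the second batch: 9−2=7 makes and 29−16=13 misses.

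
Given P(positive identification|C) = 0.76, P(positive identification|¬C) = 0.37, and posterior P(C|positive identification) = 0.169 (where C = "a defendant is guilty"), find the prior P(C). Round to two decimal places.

Bayes' rule in odds form gives O(C|E) = O(C)·[P(E|C)/P(E|¬C)], hence O(C) = O(C|E)/LR.
Posterior odds = 0.169/(1−0.169) = 0.2034. LR = 0.76/0.37 = 2.0541.
Prior odds = 0.2034/2.0541 = 0.0990, so P(C) = 0.0990/(1+0.0990) ≈ 0.09.

P(C) = 0.09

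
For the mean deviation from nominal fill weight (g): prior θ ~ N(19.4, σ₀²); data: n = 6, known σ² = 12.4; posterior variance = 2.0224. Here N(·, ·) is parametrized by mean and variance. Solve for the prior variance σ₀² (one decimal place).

For the Normal–Normal model with known σ², precisions add: τ_n = τ₀ + n/σ².
So 1/σ₀² = 1/2.0224 − 6/12.4 = 0.494462 − 0.483871 = 0.010591.
Hence σ₀² = 1/0.010591 ≈ 94.4.

σ₀² = 94.4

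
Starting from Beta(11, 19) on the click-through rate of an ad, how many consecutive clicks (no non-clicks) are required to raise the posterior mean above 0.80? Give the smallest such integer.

k = 66

After k clicks and 0 non-clicks the posterior is Beta(11+k, 19), with mean (11+k)/(11+19+k).
Set (11+k)/(30+k) > 0.80 and solve: k > (0.80·30 − 11)/(1 − 0.80) = 65.000.
The smallest integer exceeding 65.000 is 66, and checking k=66: (77)/(96) = 0.8021 > 0.80.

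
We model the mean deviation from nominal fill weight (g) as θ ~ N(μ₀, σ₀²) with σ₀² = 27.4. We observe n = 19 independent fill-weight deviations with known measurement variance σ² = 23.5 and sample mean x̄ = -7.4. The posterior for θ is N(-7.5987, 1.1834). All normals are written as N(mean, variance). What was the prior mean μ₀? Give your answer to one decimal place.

μ₀ = -12.0

The posterior mean is a precision-weighted average: μ_n = (τ₀μ₀ + τ_data·x̄)/(τ₀+τ_data), with τ₀=1/σ₀² and τ_data=n/σ².
Here τ₀ = 1/27.4 = 0.036496 and τ_data = 19/23.5 = 0.808511, so τ_n = 0.845007.
Rearranging for μ₀: μ₀ = (μ_n·τ_n − τ_data·x̄)/τ₀ = (-7.5987·0.845007 − 0.808511·-7.4) / 0.036496 = -0.437973/0.036496 ≈ -12.0.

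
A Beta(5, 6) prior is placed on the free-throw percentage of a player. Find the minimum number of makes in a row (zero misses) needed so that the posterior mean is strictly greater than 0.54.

k = 3

After k makes and 0 misses the posterior is Beta(5+k, 6), with mean (5+k)/(5+6+k).
Set (5+k)/(11+k) > 0.54 and solve: k > (0.54·11 − 5)/(1 − 0.54) = 2.043.
The smallest integer exceeding 2.043 is 3.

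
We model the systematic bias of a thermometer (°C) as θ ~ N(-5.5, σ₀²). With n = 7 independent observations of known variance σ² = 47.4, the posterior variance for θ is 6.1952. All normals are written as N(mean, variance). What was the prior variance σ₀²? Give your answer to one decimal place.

For the Normal–Normal model with known σ², precisions add: τ_n = τ₀ + n/σ².
So 1/σ₀² = 1/6.1952 − 7/47.4 = 0.161415 − 0.147679 = 0.013736.
Hence σ₀² = 1/0.013736 ≈ 72.8.

σ₀² = 72.8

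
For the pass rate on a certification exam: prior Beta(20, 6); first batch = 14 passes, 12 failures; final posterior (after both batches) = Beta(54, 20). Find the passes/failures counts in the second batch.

20 passes and 2 failures

Sequential conjugate updates are equivalent to a single update on the pooled data, so total successes = posterior α − prior α and total failures = posterior β − prior β.
Total across both batches: 54−20=34 passes, 20−6=14 failures.
Subtract the first batch: 34−14=20 passes and 14−12=2 failures.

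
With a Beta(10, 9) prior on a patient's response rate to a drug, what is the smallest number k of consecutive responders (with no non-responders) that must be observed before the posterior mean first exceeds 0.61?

After k responders and 0 non-responders the posterior is Beta(10+k, 9), with mean (10+k)/(10+9+k).
Set (10+k)/(19+k) > 0.61 and solve: k > (0.61·19 − 10)/(1 − 0.61) = 4.077.
The smallest integer exceeding 4.077 is 5.

k = 5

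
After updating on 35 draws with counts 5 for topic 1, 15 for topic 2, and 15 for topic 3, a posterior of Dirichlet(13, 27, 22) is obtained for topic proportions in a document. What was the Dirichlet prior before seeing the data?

For a Dirichlet(α) prior with multinomial counts c, the posterior is Dirichlet(α + c) componentwise.
Subtract each count from the matching posterior parameter: 13−5=8, 27−15=12, 22−15=7.

Dirichlet(8, 12, 7)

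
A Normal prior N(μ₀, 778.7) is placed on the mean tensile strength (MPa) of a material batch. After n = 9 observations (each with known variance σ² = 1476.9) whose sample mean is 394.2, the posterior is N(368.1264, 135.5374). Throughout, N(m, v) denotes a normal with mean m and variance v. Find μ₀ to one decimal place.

With known observation variance, the Normal–Normal posterior has precision τ_n = τ₀ + n/σ² and mean μ_n = (τ₀μ₀ + (n/σ²)x̄)/τ_n.
Here τ₀ = 1/778.7 = 0.001284 and τ_data = 9/1476.9 = 0.006094, so τ_n = 0.007378.
Rearranging for μ₀: μ₀ = (μ_n·τ_n − τ_data·x̄)/τ₀ = (368.1264·0.007378 − 0.006094·394.2) / 0.001284 = 0.313782/0.001284 ≈ 244.4.

μ₀ = 244.4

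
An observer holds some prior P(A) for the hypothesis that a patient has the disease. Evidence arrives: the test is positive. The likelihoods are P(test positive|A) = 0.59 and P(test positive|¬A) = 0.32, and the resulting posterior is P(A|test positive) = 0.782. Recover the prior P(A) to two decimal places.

Bayes' rule in odds form gives O(A|E) = O(A)·[P(E|A)/P(E|¬A)], hence O(A) = O(A|E)/LR.
Posterior odds = 0.782/(1−0.782) = 3.5872. LR = 0.59/0.32 = 1.8437.
Prior odds = 3.5872/1.8437 = 1.9457, so P(A) = 1.9457/(1+1.9457) ≈ 0.66.

P(A) = 0.66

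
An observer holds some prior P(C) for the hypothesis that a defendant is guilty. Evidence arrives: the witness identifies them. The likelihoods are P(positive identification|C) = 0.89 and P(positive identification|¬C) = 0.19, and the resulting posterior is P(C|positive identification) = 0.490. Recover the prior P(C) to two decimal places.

P(C) = 0.17

In odds form, posterior odds = prior odds × likelihood ratio, so prior odds = posterior odds ÷ LR.
Posterior odds = 0.490/(1−0.490) = 0.9608. LR = 0.89/0.19 = 4.6842.
Prior odds = 0.9608/4.6842 = 0.2051, so P(C) = 0.2051/(1+0.2051) ≈ 0.17.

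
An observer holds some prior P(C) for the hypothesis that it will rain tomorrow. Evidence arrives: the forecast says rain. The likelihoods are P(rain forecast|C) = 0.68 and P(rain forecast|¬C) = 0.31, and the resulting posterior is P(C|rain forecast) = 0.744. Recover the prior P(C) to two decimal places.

In odds form, posterior odds = prior odds × likelihood ratio, so prior odds = posterior odds ÷ LR.
Posterior odds = 0.744/(1−0.744) = 2.9062. LR = 0.68/0.31 = 2.1935.
Prior odds = 2.9062/2.1935 = 1.3249, so P(C) = 1.3249/(1+1.3249) ≈ 0.57.

P(C) = 0.57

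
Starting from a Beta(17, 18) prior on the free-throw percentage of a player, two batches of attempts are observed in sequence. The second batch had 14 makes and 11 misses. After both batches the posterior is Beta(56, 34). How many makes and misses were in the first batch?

25 makes and 5 misses

Sequential conjugate updates are equivalent to a single update on the pooled data, so total successes = posterior α − prior α and total failures = posterior β − prior β.
Total across both batches: 56−17=39 makes, 34−18=16 misses.
Subtract the second batch: 39−14=25 makes and 16−11=5 misses.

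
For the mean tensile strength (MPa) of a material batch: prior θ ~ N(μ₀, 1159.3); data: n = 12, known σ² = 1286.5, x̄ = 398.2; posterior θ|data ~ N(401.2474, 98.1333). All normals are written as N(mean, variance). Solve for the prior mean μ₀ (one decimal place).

μ₀ = 434.2

The posterior mean is a precision-weighted average: μ_n = (τ₀μ₀ + τ_data·x̄)/(τ₀+τ_data), with τ₀=1/σ₀² and τ_data=n/σ².
Here τ₀ = 1/1159.3 = 0.000863 and τ_data = 12/1286.5 = 0.009328, so τ_n = 0.010191.
Rearranging for μ₀: μ₀ = (μ_n·τ_n − τ_data·x̄)/τ₀ = (401.2474·0.010191 − 0.009328·398.2) / 0.000863 = 0.374703/0.000863 ≈ 434.2.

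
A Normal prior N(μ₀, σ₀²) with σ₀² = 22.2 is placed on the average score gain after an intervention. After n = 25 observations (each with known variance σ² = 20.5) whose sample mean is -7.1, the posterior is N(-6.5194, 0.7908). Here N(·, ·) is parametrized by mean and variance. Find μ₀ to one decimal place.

μ₀ = 9.2

With known observation variance, the Normal–Normal posterior has precision τ_n = τ₀ + n/σ² and mean μ_n = (τ₀μ₀ + (n/σ²)x̄)/τ_n.
Here τ₀ = 1/22.2 = 0.045045 and τ_data = 25/20.5 = 1.219512, so τ_n = 1.264557.
Rearranging for μ₀: μ₀ = (μ_n·τ_n − τ_data·x̄)/τ₀ = (-6.5194·1.264557 − 1.219512·-7.1) / 0.045045 = 0.414382/0.045045 ≈ 9.2.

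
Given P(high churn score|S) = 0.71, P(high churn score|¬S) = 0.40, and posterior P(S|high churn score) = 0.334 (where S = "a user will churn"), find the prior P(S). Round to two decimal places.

In odds form, posterior odds = prior odds × likelihood ratio, so prior odds = posterior odds ÷ LR.
Posterior odds = 0.334/(1−0.334) = 0.5015. LR = 0.71/0.40 = 1.7750.
Prior odds = 0.5015/1.7750 = 0.2825, so P(S) = 0.2825/(1+0.2825) ≈ 0.22.

P(S) = 0.22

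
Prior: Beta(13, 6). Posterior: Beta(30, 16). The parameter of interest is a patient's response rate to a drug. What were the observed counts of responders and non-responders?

17 responders and 10 non-responders

Under Beta–binomial conjugacy the posterior parameters are (a+s, b+f).
So s = 30 − 13 = 17 and f = 16 − 6 = 10.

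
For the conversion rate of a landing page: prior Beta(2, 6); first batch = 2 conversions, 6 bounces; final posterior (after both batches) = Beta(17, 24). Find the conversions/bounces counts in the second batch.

13 conversions and 12 bounces

Sequential conjugate updates are equivalent to a single update on the pooled data, so total successes = posterior α − prior α and total failures = posterior β − prior β.
Total across both batches: 17−2=15 conversions, 24−6=18 bounces.
Subtract the first batch: 15−2=13 conversions and 18−6=12 bounces.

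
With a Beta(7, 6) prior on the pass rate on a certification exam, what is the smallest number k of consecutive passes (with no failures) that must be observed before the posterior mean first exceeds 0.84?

After k passes and 0 failures the posterior is Beta(7+k, 6), with mean (7+k)/(7+6+k).
Set (7+k)/(13+k) > 0.84 and solve: k > (0.84·13 − 7)/(1 − 0.84) = 24.500.
The smallest integer exceeding 24.500 is 25.

k = 25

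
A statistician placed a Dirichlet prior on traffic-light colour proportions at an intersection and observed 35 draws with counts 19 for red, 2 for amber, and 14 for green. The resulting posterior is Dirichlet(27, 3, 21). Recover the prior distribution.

Dirichlet(8, 1, 7)

For a Dirichlet(α) prior with multinomial counts c, the posterior is Dirichlet(α + c) componentwise.
Subtract each count from the matching posterior parameter: 27−19=8, 3−2=1, 21−14=7.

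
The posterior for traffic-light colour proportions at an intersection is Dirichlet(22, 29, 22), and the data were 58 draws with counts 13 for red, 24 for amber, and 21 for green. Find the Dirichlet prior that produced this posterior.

Dirichlet(9, 5, 1)

For a Dirichlet(α) prior with multinomial counts c, the posterior is Dirichlet(α + c) componentwise.
Subtract each count from the matching posterior parameter: 22−13=9, 29−24=5, 22−21=1.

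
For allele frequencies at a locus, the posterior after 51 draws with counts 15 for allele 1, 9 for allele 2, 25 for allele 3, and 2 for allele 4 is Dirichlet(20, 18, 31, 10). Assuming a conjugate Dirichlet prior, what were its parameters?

For a Dirichlet(α) prior with multinomial counts c, the posterior is Dirichlet(α + c) componentwise.
Subtract each count from the matching posterior parameter: 20−15=5, 18−9=9, 31−25=6, 10−2=8.

Dirichlet(5, 9, 6, 8)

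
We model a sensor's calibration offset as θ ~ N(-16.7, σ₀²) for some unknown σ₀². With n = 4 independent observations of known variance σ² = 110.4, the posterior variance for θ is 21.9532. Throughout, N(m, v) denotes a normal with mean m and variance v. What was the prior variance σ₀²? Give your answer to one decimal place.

σ₀² = 107.3

For the Normal–Normal model with known σ², precisions add: τ_n = τ₀ + n/σ².
So 1/σ₀² = 1/21.9532 − 4/110.4 = 0.045551 − 0.036232 = 0.009319.
Hence σ₀² = 1/0.009319 ≈ 107.3.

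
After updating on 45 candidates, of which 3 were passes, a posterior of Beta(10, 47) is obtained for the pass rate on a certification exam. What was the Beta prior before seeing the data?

Under Beta–binomial conjugacy the posterior parameters are (a+s, b+f).
Subtract the data counts: 10−3=7, 47−42=5.

Beta(7, 5)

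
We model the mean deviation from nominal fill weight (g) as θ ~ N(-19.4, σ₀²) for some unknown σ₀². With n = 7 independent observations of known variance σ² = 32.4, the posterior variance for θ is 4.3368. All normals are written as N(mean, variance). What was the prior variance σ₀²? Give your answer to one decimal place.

σ₀² = 68.8

For the Normal–Normal model with known σ², precisions add: τ_n = τ₀ + n/σ².
So 1/σ₀² = 1/4.3368 − 7/32.4 = 0.230585 − 0.216049 = 0.014536.
Hence σ₀² = 1/0.014536 ≈ 68.8.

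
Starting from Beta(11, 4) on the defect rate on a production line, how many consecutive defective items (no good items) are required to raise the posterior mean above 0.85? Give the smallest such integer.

After k defective items and 0 good items the posterior is Beta(11+k, 4), with mean (11+k)/(11+4+k).
Set (11+k)/(15+k) > 0.85 and solve: k > (0.85·15 − 11)/(1 − 0.85) = 11.667.
The smallest integer exceeding 11.667 is 12, and checking k=12: (23)/(27) = 0.8519 > 0.85.

k = 12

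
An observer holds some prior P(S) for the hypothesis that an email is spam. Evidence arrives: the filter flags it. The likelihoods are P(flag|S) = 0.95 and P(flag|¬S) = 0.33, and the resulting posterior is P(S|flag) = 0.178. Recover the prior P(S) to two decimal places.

P(S) = 0.07

In odds form, posterior odds = prior odds × likelihood ratio, so prior odds = posterior odds ÷ LR.
Posterior odds = 0.178/(1−0.178) = 0.2165. LR = 0.95/0.33 = 2.8788.
Prior odds = 0.2165/2.8788 = 0.0752, so P(S) = 0.0752/(1+0.0752) ≈ 0.07.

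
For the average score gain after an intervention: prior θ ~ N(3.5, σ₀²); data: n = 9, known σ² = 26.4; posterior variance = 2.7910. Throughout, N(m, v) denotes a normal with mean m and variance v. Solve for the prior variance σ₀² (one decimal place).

Posterior precision equals prior precision plus data precision: 1/σ_n² = 1/σ₀² + n/σ².
So 1/σ₀² = 1/2.7910 − 9/26.4 = 0.358295 − 0.340909 = 0.017386.
Hence σ₀² = 1/0.017386 ≈ 57.5.

σ₀² = 57.5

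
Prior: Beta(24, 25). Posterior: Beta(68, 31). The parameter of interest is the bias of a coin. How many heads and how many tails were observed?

44 heads and 6 tails

A Beta(a, b) prior with s successes and f failures in binomial data gives a Beta(a+s, b+f) posterior.
So s = 68 − 24 = 44 and f = 31 − 25 = 6.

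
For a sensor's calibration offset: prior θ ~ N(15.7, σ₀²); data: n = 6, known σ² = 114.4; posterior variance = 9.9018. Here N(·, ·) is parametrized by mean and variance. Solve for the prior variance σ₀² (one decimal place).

For the Normal–Normal model with known σ², precisions add: τ_n = τ₀ + n/σ².
So 1/σ₀² = 1/9.9018 − 6/114.4 = 0.100992 − 0.052448 = 0.048544.
Hence σ₀² = 1/0.048544 ≈ 20.6.

σ₀² = 20.6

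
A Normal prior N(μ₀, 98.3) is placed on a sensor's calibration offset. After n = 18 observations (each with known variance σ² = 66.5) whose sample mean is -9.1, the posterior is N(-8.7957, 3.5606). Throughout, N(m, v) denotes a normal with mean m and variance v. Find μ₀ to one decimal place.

μ₀ = -0.7

With known observation variance, the Normal–Normal posterior has precision τ_n = τ₀ + n/σ² and mean μ_n = (τ₀μ₀ + (n/σ²)x̄)/τ_n.
Here τ₀ = 1/98.3 = 0.010173 and τ_data = 18/66.5 = 0.270677, so τ_n = 0.280850.
Rearranging for μ₀: μ₀ = (μ_n·τ_n − τ_data·x̄)/τ₀ = (-8.7957·0.280850 − 0.270677·-9.1) / 0.010173 = -0.007112/0.010173 ≈ -0.7.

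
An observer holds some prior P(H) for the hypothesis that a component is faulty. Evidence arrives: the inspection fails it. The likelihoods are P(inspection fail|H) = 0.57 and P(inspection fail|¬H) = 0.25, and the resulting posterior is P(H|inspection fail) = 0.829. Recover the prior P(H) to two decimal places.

P(H) = 0.68

In odds form, posterior odds = prior odds × likelihood ratio, so prior odds = posterior odds ÷ LR.
Posterior odds = 0.829/(1−0.829) = 4.8480. LR = 0.57/0.25 = 2.2800.
Prior odds = 4.8480/2.2800 = 2.1263, so P(H) = 2.1263/(1+2.1263) ≈ 0.68.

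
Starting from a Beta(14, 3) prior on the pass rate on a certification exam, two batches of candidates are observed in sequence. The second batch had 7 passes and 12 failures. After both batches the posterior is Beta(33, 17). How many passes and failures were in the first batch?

12 passes and 2 failures

Sequential conjugate updates are equivalent to a single update on the pooled data, so total successes = posterior α − prior α and total failures = posterior β − prior β.
Total across both batches: 33−14=19 passes, 17−3=14 failures.
Subtract the second batch: 19−7=12 passes and 14−12=2 failures.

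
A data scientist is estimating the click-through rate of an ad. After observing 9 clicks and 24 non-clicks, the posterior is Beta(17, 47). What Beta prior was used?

Beta(8, 23)

Beta is conjugate to the binomial likelihood: posterior = Beta(α+s, β+f).
Subtract the data counts: 17−9=8, 47−24=23.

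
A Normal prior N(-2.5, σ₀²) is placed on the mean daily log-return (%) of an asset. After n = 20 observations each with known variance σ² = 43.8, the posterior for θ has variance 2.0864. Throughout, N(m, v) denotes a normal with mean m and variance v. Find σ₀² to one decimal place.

σ₀² = 44.1

Posterior precision equals prior precision plus data precision: 1/σ_n² = 1/σ₀² + n/σ².
So 1/σ₀² = 1/2.0864 − 20/43.8 = 0.479294 − 0.456621 = 0.022673.
Hence σ₀² = 1/0.022673 ≈ 44.1.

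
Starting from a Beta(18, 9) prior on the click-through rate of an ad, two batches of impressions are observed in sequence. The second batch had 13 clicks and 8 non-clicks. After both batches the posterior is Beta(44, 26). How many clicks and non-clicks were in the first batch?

13 clicks and 9 non-clicks

Because Beta–binomial updating is additive in the counts, the combined data contributed (α_post−α_prior, β_post−β_prior) successes and failures.
Total across both batches: 44−18=26 clicks, 26−9=17 non-clicks.
Subtract the second batch: 26−13=13 clicks and 17−8=9 non-clicks.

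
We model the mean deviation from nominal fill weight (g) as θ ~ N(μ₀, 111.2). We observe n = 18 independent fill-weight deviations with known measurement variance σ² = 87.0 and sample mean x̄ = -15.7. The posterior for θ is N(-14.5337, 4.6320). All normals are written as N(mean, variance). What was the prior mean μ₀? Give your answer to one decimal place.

The posterior mean is a precision-weighted average: μ_n = (τ₀μ₀ + τ_data·x̄)/(τ₀+τ_data), with τ₀=1/σ₀² and τ_data=n/σ².
Here τ₀ = 1/111.2 = 0.008993 and τ_data = 18/87.0 = 0.206897, so τ_n = 0.215890.
Rearranging for μ₀: μ₀ = (μ_n·τ_n − τ_data·x̄)/τ₀ = (-14.5337·0.215890 − 0.206897·-15.7) / 0.008993 = 0.110602/0.008993 ≈ 12.3.

μ₀ = 12.3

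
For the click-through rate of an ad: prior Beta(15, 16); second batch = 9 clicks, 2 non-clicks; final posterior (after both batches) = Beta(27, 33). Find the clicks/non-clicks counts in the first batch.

3 clicks and 15 non-clicks

Sequential conjugate updates are equivalent to a single update on the pooled data, so total successes = posterior α − prior α and total failures = posterior β − prior β.
Total across both batches: 27−15=12 clicks, 33−16=17 non-clicks.
Subtract the second batch: 12−9=3 clicks and 17−2=15 non-clicks.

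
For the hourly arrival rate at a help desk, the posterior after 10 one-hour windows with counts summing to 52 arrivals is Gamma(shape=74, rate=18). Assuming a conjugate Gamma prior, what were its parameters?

A Gamma(α, β) prior (rate parametrization) on a Poisson rate with n observations summing to S gives posterior Gamma(α+S, β+n).
So α = 74 − 52 = 22 and β = 18 − 10 = 8.

Gamma(shape=22, rate=8)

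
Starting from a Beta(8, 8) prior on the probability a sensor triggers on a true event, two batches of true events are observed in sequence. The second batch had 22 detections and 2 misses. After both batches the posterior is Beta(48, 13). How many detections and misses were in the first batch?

18 detections and 3 misses

Sequential conjugate updates are equivalent to a single update on the pooled data, so total successes = posterior α − prior α and total failures = posterior β − prior β.
Total across both batches: 48−8=40 detections, 13−8=5 misses.
Subtract the second batch: 40−22=18 detections and 5−2=3 misses.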